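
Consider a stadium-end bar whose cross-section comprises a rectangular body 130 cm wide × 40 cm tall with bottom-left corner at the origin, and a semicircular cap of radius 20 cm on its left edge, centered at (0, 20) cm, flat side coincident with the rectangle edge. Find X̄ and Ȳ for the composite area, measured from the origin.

Part | A | x̄ᵢ | ȳᵢ | A·x̄ᵢ | A·ȳᵢ
rectangular body | 5200.00 | 65.00 | 20.00 | 338000.00 | 104000.00
semicircular end | 628.32 | -8.49 | 20.00 | -5333.33 | 12566.37
Σ | 5828.32 |  |  | 332666.67 | 116566.37
X̄ = 332666.67 / 5828.32 = 57.08 cm
Ȳ = 116566.37 / 5828.32 = 20.00 cm

X̄ = 57.08 cm, Ȳ = 20.00 cm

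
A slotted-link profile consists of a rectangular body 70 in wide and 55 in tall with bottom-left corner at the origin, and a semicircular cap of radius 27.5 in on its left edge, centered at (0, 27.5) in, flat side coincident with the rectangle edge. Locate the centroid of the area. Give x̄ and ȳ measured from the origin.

Part | A | x̄ᵢ | ȳᵢ | A·x̄ᵢ | A·ȳᵢ
rectangular body | 3850.00 | 35.00 | 27.50 | 134750.00 | 105875.00
semicircular end | 1187.91 | -11.67 | 27.50 | -13864.58 | 32667.65
Σ | 5037.91 |  |  | 120885.42 | 138542.65
x̄ = 120885.42 / 5037.91 = 24.00 in
ȳ = 138542.65 / 5037.91 = 27.50 in

x̄ = 24.00 in, ȳ = 27.50 in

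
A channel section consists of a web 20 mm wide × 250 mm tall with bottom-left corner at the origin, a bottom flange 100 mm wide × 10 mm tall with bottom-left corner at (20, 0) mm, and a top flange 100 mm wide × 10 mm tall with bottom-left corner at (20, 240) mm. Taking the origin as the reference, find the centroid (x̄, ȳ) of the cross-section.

x̄ = 27.14 mm, ȳ = 125.00 mm

web: A = 20 × 250 = 5000.00, centroid at (10.00, 125.00).
bottom flange: A = 100 × 10 = 1000.00, centroid at (70.00, 5.00).
top flange: A = 100 × 10 = 1000.00, centroid at (70.00, 245.00).
ΣA = 7000.00 mm²
ΣAx̄ = (5000.00)(10.00) + (1000.00)(70.00) + (1000.00)(70.00) = 190000.00 mm³
ΣAȳ = (5000.00)(125.00) + (1000.00)(5.00) + (1000.00)(245.00) = 875000.00 mm³
x̄ = 190000.00 / 7000.00 = 27.14 mm
ȳ = 875000.00 / 7000.00 = 125.00 mm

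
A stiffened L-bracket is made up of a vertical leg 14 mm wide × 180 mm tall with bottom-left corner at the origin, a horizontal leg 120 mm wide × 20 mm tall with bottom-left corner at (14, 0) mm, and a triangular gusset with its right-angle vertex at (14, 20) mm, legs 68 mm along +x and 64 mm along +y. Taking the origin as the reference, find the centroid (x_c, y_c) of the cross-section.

vertical leg: A = 14 × 180 = 2520.00, centroid at (7.00, 90.00).
horizontal leg: A = 120 × 20 = 2400.00, centroid at (74.00, 10.00).
gusset: A = ½·68·64 = 2176.00, centroid at (36.67, 41.33).
ΣA = 7096.00 mm²
ΣAx_c = (2520.00)(7.00) + (2400.00)(74.00) + (2176.00)(36.67) = 275026.67 mm³
ΣAy_c = (2520.00)(90.00) + (2400.00)(10.00) + (2176.00)(41.33) = 340741.33 mm³
x_c = 275026.67 / 7096.00 = 38.76 mm
y_c = 340741.33 / 7096.00 = 48.02 mm

x_c = 38.76 mm, y_c = 48.02 mm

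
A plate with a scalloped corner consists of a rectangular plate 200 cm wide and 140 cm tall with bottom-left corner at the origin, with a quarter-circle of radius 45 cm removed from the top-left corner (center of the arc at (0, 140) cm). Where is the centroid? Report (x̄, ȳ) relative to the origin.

x̄ = 104.87 cm, ȳ = 66.93 cm

plate: A = 200 × 140 = 28000.00, centroid at (100.00, 70.00).
removed quarter-circle: A = −¼π·45² = -1590.43, centroid at (19.10, 120.90).
ΣA = 26409.57 cm², ΣAx̄ = 2769625.00 cm³, ΣAȳ = 1767714.62 cm³.
x̄ = 2769625.00/26409.57 = 104.87 cm; ȳ = 1767714.62/26409.57 = 66.93 cm.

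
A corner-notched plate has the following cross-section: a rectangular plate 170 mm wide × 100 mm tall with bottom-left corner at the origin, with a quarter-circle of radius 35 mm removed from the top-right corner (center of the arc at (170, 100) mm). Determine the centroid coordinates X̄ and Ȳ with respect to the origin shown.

X̄ = 80.79 mm, Ȳ = 47.89 mm

plate: A = 170 × 100 = 17000.00, centroid at (85.00, 50.00).
removed quarter-circle: A = −¼π·35² = -962.11, centroid at (155.15, 85.15).
ΣA = 16037.89 mm², ΣAX̄ = 1295732.50 mm³, ΣAȲ = 768080.39 mm³.
X̄ = 1295732.50/16037.89 = 80.79 mm; Ȳ = 768080.39/16037.89 = 47.89 mm.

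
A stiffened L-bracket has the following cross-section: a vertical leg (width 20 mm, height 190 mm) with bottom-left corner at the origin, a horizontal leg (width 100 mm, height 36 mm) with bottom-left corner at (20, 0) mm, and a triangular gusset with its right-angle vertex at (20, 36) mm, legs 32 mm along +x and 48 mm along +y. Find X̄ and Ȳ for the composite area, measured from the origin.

X̄ = 38.39 mm, Ȳ = 57.02 mm

vertical leg: A = 20 × 190 = 3800.00, centroid at (10.00, 95.00).
horizontal leg: A = 100 × 36 = 3600.00, centroid at (70.00, 18.00).
gusset: A = ½·32·48 = 768.00, centroid at (30.67, 52.00).
ΣA = 8168.00 mm², ΣAX̄ = 313552.00 mm³, ΣAȲ = 465736.00 mm³.
X̄ = 313552.00/8168.00 = 38.39 mm; Ȳ = 465736.00/8168.00 = 57.02 mm.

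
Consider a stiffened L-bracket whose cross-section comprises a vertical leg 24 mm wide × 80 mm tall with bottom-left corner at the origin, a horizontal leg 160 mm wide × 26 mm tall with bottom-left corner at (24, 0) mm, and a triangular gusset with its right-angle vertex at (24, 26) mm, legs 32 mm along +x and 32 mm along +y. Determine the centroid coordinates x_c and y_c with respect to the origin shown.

x_c = 71.82 mm, y_c = 22.70 mm

Part | A | x̄ᵢ | ȳᵢ | A·x̄ᵢ | A·ȳᵢ
vertical leg | 1920.00 | 12.00 | 40.00 | 23040.00 | 76800.00
horizontal leg | 4160.00 | 104.00 | 13.00 | 432640.00 | 54080.00
gusset | 512.00 | 34.67 | 36.67 | 17749.33 | 18773.33
Σ | 6592.00 |  |  | 473429.33 | 149653.33
x_c = 473429.33 / 6592.00 = 71.82 mm
y_c = 149653.33 / 6592.00 = 22.70 mm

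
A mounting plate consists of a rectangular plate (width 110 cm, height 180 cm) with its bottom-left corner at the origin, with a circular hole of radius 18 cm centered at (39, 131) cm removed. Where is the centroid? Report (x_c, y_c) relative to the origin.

Part | A | x̄ᵢ | ȳᵢ | A·x̄ᵢ | A·ȳᵢ
plate | 19800.00 | 55.00 | 90.00 | 1089000.00 | 1782000.00
hole | -1017.88 | 39.00 | 131.00 | -39697.16 | -133341.76
Σ | 18782.12 |  |  | 1049302.84 | 1648658.24
x_c = 1049302.84 / 18782.12 = 55.87 cm
y_c = 1648658.24 / 18782.12 = 87.78 cm

x_c = 55.87 cm, y_c = 87.78 cm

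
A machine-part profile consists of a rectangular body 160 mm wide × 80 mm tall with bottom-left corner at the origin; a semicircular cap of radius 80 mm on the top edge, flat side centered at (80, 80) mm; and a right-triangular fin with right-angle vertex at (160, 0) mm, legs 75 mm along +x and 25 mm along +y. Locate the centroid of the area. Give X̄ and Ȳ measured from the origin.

rectangular body: A = 160 × 80 = 12800.00, centroid at (80.00, 40.00).
semicircular top: A = ½π·80² = 10053.10, centroid at (80.00, 113.95).
triangular fin: A = ½·75·25 = 937.50, centroid at (185.00, 8.33).
ΣA = 23790.60 mm², ΣAX̄ = 2001685.22 mm³, ΣAȲ = 1665393.55 mm³.
X̄ = 2001685.22/23790.60 = 84.14 mm; Ȳ = 1665393.55/23790.60 = 70.00 mm.

X̄ = 84.14 mm, Ȳ = 70.00 mm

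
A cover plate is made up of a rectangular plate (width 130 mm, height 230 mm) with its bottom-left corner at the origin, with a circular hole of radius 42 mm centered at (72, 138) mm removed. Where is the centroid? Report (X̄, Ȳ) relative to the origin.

Part | A | x̄ᵢ | ȳᵢ | A·x̄ᵢ | A·ȳᵢ
plate | 29900.00 | 65.00 | 115.00 | 1943500.00 | 3438500.00
hole | -5541.77 | 72.00 | 138.00 | -399007.40 | -764764.18
Σ | 24358.23 |  |  | 1544492.60 | 2673735.82
X̄ = 1544492.60 / 24358.23 = 63.41 mm
Ȳ = 2673735.82 / 24358.23 = 109.77 mm

X̄ = 63.41 mm, Ȳ = 109.77 mm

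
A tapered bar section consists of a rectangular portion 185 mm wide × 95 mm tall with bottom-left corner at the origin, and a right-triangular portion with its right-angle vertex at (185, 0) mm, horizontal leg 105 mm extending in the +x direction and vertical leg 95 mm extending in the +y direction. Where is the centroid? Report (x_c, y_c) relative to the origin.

x_c = 120.68 mm, y_c = 44.00 mm

rectangular portion: A = 185 × 95 = 17575.00, centroid at (92.50, 47.50).
triangular portion: A = ½·105·95 = 4987.50, centroid at (220.00, 31.67).
ΣA = 22562.50 mm²
ΣAx_c = (17575.00)(92.50) + (4987.50)(220.00) = 2722937.50 mm³
ΣAy_c = (17575.00)(47.50) + (4987.50)(31.67) = 992750.00 mm³
x_c = 2722937.50 / 22562.50 = 120.68 mm
y_c = 992750.00 / 22562.50 = 44.00 mm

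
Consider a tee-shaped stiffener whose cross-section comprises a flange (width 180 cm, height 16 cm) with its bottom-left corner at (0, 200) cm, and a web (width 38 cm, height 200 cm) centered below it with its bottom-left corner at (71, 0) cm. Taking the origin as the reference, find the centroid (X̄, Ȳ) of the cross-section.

X̄ = 90.00 cm, Ȳ = 129.68 cm

web: A = 38 × 200 = 7600.00, centroid at (90.00, 100.00).
flange: A = 180 × 16 = 2880.00, centroid at (90.00, 208.00).
ΣA = 10480.00 cm², ΣAX̄ = 943200.00 cm³, ΣAȲ = 1359040.00 cm³.
X̄ = 943200.00/10480.00 = 90.00 cm; Ȳ = 1359040.00/10480.00 = 129.68 cm.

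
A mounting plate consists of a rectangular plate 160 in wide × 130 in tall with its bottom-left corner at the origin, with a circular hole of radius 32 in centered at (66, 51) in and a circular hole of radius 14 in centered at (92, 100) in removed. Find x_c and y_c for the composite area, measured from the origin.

x_c = 82.22 in, y_c = 66.38 in

plate: A = 160 × 130 = 20800.00, centroid at (80.00, 65.00).
hole 1: A = −π·32² = -3216.99, centroid at (66.00, 51.00).
hole 2: A = −π·14² = -615.75, centroid at (92.00, 100.00).
ΣA = 16967.26 in², ΣAx_c = 1395029.40 in³, ΣAy_c = 1126358.25 in³.
x_c = 1395029.40/16967.26 = 82.22 in; y_c = 1126358.25/16967.26 = 66.38 in.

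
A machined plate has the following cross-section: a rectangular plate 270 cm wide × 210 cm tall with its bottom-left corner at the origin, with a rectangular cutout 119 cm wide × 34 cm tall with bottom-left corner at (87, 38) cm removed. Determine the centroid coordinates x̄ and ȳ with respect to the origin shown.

x̄ = 134.12 cm, ȳ = 108.84 cm

plate: A = 270 × 210 = 56700.00, centroid at (135.00, 105.00).
hole: A = −(119 × 34) = -4046.00, centroid at (146.50, 55.00).
ΣA = 52654.00 cm², ΣAx̄ = 7061761.00 cm³, ΣAȳ = 5730970.00 cm³.
x̄ = 7061761.00/52654.00 = 134.12 cm; ȳ = 5730970.00/52654.00 = 108.84 cm.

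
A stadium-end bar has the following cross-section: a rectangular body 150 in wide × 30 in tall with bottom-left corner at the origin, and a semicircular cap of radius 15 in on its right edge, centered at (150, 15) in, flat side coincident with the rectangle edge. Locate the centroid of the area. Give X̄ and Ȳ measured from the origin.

rectangular body: A = 150 × 30 = 4500.00, centroid at (75.00, 15.00).
semicircular end: A = ½π·15² = 353.43, centroid at (156.37, 15.00).
ΣA = 4853.43 in²
ΣAX̄ = (4500.00)(75.00) + (353.43)(156.37) = 392764.38 in³
ΣAȲ = (4500.00)(15.00) + (353.43)(15.00) = 72801.44 in³
X̄ = 392764.38 / 4853.43 = 80.93 in
Ȳ = 72801.44 / 4853.43 = 15.00 in

X̄ = 80.93 in, Ȳ = 15.00 in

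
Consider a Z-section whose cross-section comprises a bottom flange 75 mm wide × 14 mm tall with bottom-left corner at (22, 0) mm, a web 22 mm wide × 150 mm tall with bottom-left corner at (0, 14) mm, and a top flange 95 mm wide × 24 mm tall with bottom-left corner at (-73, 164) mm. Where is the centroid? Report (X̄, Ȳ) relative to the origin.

X̄ = 6.13 mm, Ȳ = 105.93 mm

bottom flange: A = 75 × 14 = 1050.00, centroid at (59.50, 7.00).
web: A = 22 × 150 = 3300.00, centroid at (11.00, 89.00).
top flange: A = 95 × 24 = 2280.00, centroid at (-25.50, 176.00).
ΣA = 6630.00 mm²
ΣAX̄ = (1050.00)(59.50) + (3300.00)(11.00) + (2280.00)(-25.50) = 40635.00 mm³
ΣAȲ = (1050.00)(7.00) + (3300.00)(89.00) + (2280.00)(176.00) = 702330.00 mm³
X̄ = 40635.00 / 6630.00 = 6.13 mm
Ȳ = 702330.00 / 6630.00 = 105.93 mm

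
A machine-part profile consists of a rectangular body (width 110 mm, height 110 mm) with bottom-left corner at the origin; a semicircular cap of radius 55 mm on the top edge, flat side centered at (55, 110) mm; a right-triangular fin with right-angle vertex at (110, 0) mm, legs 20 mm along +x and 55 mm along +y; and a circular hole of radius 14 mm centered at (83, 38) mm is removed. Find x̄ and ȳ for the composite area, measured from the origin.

x̄ = 55.99 mm, ȳ = 76.60 mm

Part | A | x̄ᵢ | ȳᵢ | A·x̄ᵢ | A·ȳᵢ
rectangular body | 12100.00 | 55.00 | 55.00 | 665500.00 | 665500.00
semicircular top | 4751.66 | 55.00 | 133.34 | 261341.24 | 633599.14
triangular fin | 550.00 | 116.67 | 18.33 | 64166.67 | 10083.33
hole | -615.75 | 83.00 | 38.00 | -51107.43 | -23398.58
Σ | 16785.91 |  |  | 939900.48 | 1285783.90
x̄ = 939900.48 / 16785.91 = 55.99 mm
ȳ = 1285783.90 / 16785.91 = 76.60 mm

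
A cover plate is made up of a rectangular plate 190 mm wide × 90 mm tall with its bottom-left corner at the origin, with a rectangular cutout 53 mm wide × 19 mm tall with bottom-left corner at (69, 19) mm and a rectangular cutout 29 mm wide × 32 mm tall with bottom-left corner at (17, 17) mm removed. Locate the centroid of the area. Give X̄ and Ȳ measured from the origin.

X̄ = 98.85 mm, Ȳ = 46.83 mm

Part | A | x̄ᵢ | ȳᵢ | A·x̄ᵢ | A·ȳᵢ
plate | 17100.00 | 95.00 | 45.00 | 1624500.00 | 769500.00
hole 1 | -1007.00 | 95.50 | 28.50 | -96168.50 | -28699.50
hole 2 | -928.00 | 31.50 | 33.00 | -29232.00 | -30624.00
Σ | 15165.00 |  |  | 1499099.50 | 710176.50
X̄ = 1499099.50 / 15165.00 = 98.85 mm
Ȳ = 710176.50 / 15165.00 = 46.83 mm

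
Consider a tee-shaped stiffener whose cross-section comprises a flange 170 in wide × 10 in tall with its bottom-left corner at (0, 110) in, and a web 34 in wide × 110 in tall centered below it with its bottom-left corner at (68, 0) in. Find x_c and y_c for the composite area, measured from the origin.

Part | A | x̄ᵢ | ȳᵢ | A·x̄ᵢ | A·ȳᵢ
web | 3740.00 | 85.00 | 55.00 | 317900.00 | 205700.00
flange | 1700.00 | 85.00 | 115.00 | 144500.00 | 195500.00
Σ | 5440.00 |  |  | 462400.00 | 401200.00
x_c = 462400.00 / 5440.00 = 85.00 in
y_c = 401200.00 / 5440.00 = 73.75 in

x_c = 85.00 in, y_c = 73.75 in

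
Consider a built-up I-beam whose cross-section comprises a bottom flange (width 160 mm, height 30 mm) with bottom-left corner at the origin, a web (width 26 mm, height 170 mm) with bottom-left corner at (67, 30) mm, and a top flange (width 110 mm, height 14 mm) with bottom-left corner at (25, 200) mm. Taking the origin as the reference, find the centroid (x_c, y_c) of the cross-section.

x_c = 80.00 mm, y_c = 83.56 mm

Part | A | x̄ᵢ | ȳᵢ | A·x̄ᵢ | A·ȳᵢ
bottom flange | 4800.00 | 80.00 | 15.00 | 384000.00 | 72000.00
web | 4420.00 | 80.00 | 115.00 | 353600.00 | 508300.00
top flange | 1540.00 | 80.00 | 207.00 | 123200.00 | 318780.00
Σ | 10760.00 |  |  | 860800.00 | 899080.00
x_c = 860800.00 / 10760.00 = 80.00 mm
y_c = 899080.00 / 10760.00 = 83.56 mm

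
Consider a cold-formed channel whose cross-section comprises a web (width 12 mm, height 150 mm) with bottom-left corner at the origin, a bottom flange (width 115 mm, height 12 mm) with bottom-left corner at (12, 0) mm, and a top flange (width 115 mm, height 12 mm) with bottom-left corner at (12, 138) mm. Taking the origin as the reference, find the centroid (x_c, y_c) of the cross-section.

x_c = 44.43 mm, y_c = 75.00 mm

web: A = 12 × 150 = 1800.00, centroid at (6.00, 75.00).
bottom flange: A = 115 × 12 = 1380.00, centroid at (69.50, 6.00).
top flange: A = 115 × 12 = 1380.00, centroid at (69.50, 144.00).
ΣA = 4560.00 mm²
ΣAx_c = (1800.00)(6.00) + (1380.00)(69.50) + (1380.00)(69.50) = 202620.00 mm³
ΣAy_c = (1800.00)(75.00) + (1380.00)(6.00) + (1380.00)(144.00) = 342000.00 mm³
x_c = 202620.00 / 4560.00 = 44.43 mm
y_c = 342000.00 / 4560.00 = 75.00 mm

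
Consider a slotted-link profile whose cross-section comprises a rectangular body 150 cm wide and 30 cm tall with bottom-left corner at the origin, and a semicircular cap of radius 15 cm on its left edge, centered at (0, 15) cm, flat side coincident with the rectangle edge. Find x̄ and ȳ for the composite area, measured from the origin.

x̄ = 69.07 cm, ȳ = 15.00 cm

Part | A | x̄ᵢ | ȳᵢ | A·x̄ᵢ | A·ȳᵢ
rectangular body | 4500.00 | 75.00 | 15.00 | 337500.00 | 67500.00
semicircular end | 353.43 | -6.37 | 15.00 | -2250.00 | 5301.44
Σ | 4853.43 |  |  | 335250.00 | 72801.44
x̄ = 335250.00 / 4853.43 = 69.07 cm
ȳ = 72801.44 / 4853.43 = 15.00 cm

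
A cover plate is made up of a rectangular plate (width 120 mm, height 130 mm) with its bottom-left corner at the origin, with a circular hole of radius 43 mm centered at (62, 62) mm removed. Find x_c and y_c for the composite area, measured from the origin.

x_c = 58.81 mm, y_c = 66.78 mm

plate: A = 120 × 130 = 15600.00, centroid at (60.00, 65.00).
hole: A = −π·43² = -5808.80, centroid at (62.00, 62.00).
ΣA = 9791.20 mm²
ΣAx_c = (15600.00)(60.00) + (-5808.80)(62.00) = 575854.10 mm³
ΣAy_c = (15600.00)(65.00) + (-5808.80)(62.00) = 653854.10 mm³
x_c = 575854.10 / 9791.20 = 58.81 mm
y_c = 653854.10 / 9791.20 = 66.78 mm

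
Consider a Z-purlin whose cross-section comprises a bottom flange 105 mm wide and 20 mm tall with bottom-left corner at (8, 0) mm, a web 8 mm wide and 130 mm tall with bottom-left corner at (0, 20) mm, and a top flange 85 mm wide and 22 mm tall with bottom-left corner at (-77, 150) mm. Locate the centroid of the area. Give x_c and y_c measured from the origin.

bottom flange: A = 105 × 20 = 2100.00, centroid at (60.50, 10.00).
web: A = 8 × 130 = 1040.00, centroid at (4.00, 85.00).
top flange: A = 85 × 22 = 1870.00, centroid at (-34.50, 161.00).
ΣA = 5010.00 mm², ΣAx_c = 66695.00 mm³, ΣAy_c = 410470.00 mm³.
x_c = 66695.00/5010.00 = 13.31 mm; y_c = 410470.00/5010.00 = 81.93 mm.

x_c = 13.31 mm, y_c = 81.93 mm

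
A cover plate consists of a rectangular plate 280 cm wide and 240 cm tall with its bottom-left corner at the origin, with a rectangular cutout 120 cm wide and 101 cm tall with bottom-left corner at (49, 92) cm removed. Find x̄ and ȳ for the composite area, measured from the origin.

plate: A = 280 × 240 = 67200.00, centroid at (140.00, 120.00).
hole: A = −(120 × 101) = -12120.00, centroid at (109.00, 142.50).
ΣA = 55080.00 cm², ΣAx̄ = 8086920.00 cm³, ΣAȳ = 6336900.00 cm³.
x̄ = 8086920.00/55080.00 = 146.82 cm; ȳ = 6336900.00/55080.00 = 115.05 cm.

x̄ = 146.82 cm, ȳ = 115.05 cm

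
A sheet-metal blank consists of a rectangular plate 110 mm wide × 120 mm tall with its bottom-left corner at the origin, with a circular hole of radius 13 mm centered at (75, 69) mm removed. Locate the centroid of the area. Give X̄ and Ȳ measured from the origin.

X̄ = 54.16 mm, Ȳ = 59.62 mm

plate: A = 110 × 120 = 13200.00, centroid at (55.00, 60.00).
hole: A = −π·13² = -530.93, centroid at (75.00, 69.00).
ΣA = 12669.07 mm², ΣAX̄ = 686180.31 mm³, ΣAȲ = 755365.89 mm³.
X̄ = 686180.31/12669.07 = 54.16 mm; Ȳ = 755365.89/12669.07 = 59.62 mm.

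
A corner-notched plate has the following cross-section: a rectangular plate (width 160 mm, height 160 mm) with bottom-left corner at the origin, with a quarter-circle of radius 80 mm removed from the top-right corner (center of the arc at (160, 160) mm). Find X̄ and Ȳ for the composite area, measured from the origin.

Part | A | x̄ᵢ | ȳᵢ | A·x̄ᵢ | A·ȳᵢ
plate | 25600.00 | 80.00 | 80.00 | 2048000.00 | 2048000.00
removed quarter-circle | -5026.55 | 126.05 | 126.05 | -633581.05 | -633581.05
Σ | 20573.45 |  |  | 1414418.95 | 1414418.95
X̄ = 1414418.95 / 20573.45 = 68.75 mm
Ȳ = 1414418.95 / 20573.45 = 68.75 mm

X̄ = 68.75 mm, Ȳ = 68.75 mm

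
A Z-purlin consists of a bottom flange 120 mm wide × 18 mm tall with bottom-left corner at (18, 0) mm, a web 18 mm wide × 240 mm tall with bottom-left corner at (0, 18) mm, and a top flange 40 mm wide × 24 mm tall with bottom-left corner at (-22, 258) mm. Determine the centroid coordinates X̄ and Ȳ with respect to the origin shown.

bottom flange: A = 120 × 18 = 2160.00, centroid at (78.00, 9.00).
web: A = 18 × 240 = 4320.00, centroid at (9.00, 138.00).
top flange: A = 40 × 24 = 960.00, centroid at (-2.00, 270.00).
ΣA = 7440.00 mm², ΣAX̄ = 205440.00 mm³, ΣAȲ = 874800.00 mm³.
X̄ = 205440.00/7440.00 = 27.61 mm; Ȳ = 874800.00/7440.00 = 117.58 mm.

X̄ = 27.61 mm, Ȳ = 117.58 mm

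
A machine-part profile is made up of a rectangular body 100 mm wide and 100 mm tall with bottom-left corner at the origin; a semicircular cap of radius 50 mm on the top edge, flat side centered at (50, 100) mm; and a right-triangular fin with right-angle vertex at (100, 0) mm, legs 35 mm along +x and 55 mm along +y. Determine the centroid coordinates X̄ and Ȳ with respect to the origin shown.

X̄ = 53.99 mm, Ȳ = 66.74 mm

rectangular body: A = 100 × 100 = 10000.00, centroid at (50.00, 50.00).
semicircular top: A = ½π·50² = 3926.99, centroid at (50.00, 121.22).
triangular fin: A = ½·35·55 = 962.50, centroid at (111.67, 18.33).
ΣA = 14889.49 mm²
ΣAX̄ = (10000.00)(50.00) + (3926.99)(50.00) + (962.50)(111.67) = 803828.71 mm³
ΣAȲ = (10000.00)(50.00) + (3926.99)(121.22) + (962.50)(18.33) = 993678.25 mm³
X̄ = 803828.71 / 14889.49 = 53.99 mm
Ȳ = 993678.25 / 14889.49 = 66.74 mm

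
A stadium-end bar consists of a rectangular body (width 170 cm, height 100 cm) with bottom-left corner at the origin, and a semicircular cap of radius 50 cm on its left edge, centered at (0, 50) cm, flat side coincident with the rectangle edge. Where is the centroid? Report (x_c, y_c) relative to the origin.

rectangular body: A = 170 × 100 = 17000.00, centroid at (85.00, 50.00).
semicircular end: A = ½π·50² = 3926.99, centroid at (-21.22, 50.00).
ΣA = 20926.99 cm²
ΣAx_c = (17000.00)(85.00) + (3926.99)(-21.22) = 1361666.67 cm³
ΣAy_c = (17000.00)(50.00) + (3926.99)(50.00) = 1046349.54 cm³
x_c = 1361666.67 / 20926.99 = 65.07 cm
y_c = 1046349.54 / 20926.99 = 50.00 cm

x_c = 65.07 cm, y_c = 50.00 cm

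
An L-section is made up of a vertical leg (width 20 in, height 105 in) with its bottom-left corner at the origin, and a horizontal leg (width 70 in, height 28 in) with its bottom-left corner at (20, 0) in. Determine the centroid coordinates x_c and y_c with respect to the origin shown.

x_c = 31.72 in, y_c = 33.91 in

vertical leg: A = 20 × 105 = 2100.00, centroid at (10.00, 52.50).
horizontal leg: A = 70 × 28 = 1960.00, centroid at (55.00, 14.00).
ΣA = 4060.00 in², ΣAx_c = 128800.00 in³, ΣAy_c = 137690.00 in³.
x_c = 128800.00/4060.00 = 31.72 in; y_c = 137690.00/4060.00 = 33.91 in.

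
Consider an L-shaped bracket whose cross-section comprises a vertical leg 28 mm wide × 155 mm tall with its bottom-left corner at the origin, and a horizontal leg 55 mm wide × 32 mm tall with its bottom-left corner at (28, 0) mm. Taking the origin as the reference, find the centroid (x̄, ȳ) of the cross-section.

x̄ = 25.97 mm, ȳ = 59.76 mm

vertical leg: A = 28 × 155 = 4340.00, centroid at (14.00, 77.50).
horizontal leg: A = 55 × 32 = 1760.00, centroid at (55.50, 16.00).
ΣA = 6100.00 mm², ΣAx̄ = 158440.00 mm³, ΣAȳ = 364510.00 mm³.
x̄ = 158440.00/6100.00 = 25.97 mm; ȳ = 364510.00/6100.00 = 59.76 mm.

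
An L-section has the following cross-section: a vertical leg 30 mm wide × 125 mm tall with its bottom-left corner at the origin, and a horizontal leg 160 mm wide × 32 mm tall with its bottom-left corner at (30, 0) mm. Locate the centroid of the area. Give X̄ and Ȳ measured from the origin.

X̄ = 69.84 mm, Ȳ = 35.66 mm

vertical leg: A = 30 × 125 = 3750.00, centroid at (15.00, 62.50).
horizontal leg: A = 160 × 32 = 5120.00, centroid at (110.00, 16.00).
ΣA = 8870.00 mm², ΣAX̄ = 619450.00 mm³, ΣAȲ = 316295.00 mm³.
X̄ = 619450.00/8870.00 = 69.84 mm; Ȳ = 316295.00/8870.00 = 35.66 mm.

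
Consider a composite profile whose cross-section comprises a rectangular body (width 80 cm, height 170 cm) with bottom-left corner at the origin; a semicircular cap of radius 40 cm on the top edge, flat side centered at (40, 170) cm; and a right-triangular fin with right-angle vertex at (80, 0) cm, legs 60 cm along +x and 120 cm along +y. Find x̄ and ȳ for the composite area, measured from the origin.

x̄ = 50.96 cm, ȳ = 89.78 cm

Part | A | x̄ᵢ | ȳᵢ | A·x̄ᵢ | A·ȳᵢ
rectangular body | 13600.00 | 40.00 | 85.00 | 544000.00 | 1156000.00
semicircular top | 2513.27 | 40.00 | 186.98 | 100530.96 | 469923.27
triangular fin | 3600.00 | 100.00 | 40.00 | 360000.00 | 144000.00
Σ | 19713.27 |  |  | 1004530.96 | 1769923.27
x̄ = 1004530.96 / 19713.27 = 50.96 cm
ȳ = 1769923.27 / 19713.27 = 89.78 cm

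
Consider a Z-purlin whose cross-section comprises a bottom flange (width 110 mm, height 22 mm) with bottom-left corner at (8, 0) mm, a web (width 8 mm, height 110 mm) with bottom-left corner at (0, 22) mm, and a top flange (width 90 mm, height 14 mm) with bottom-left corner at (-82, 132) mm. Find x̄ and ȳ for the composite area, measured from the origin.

x̄ = 23.98 mm, ȳ = 59.11 mm

bottom flange: A = 110 × 22 = 2420.00, centroid at (63.00, 11.00).
web: A = 8 × 110 = 880.00, centroid at (4.00, 77.00).
top flange: A = 90 × 14 = 1260.00, centroid at (-37.00, 139.00).
ΣA = 4560.00 mm²
ΣAx̄ = (2420.00)(63.00) + (880.00)(4.00) + (1260.00)(-37.00) = 109360.00 mm³
ΣAȳ = (2420.00)(11.00) + (880.00)(77.00) + (1260.00)(139.00) = 269520.00 mm³
x̄ = 109360.00 / 4560.00 = 23.98 mm
ȳ = 269520.00 / 4560.00 = 59.11 mm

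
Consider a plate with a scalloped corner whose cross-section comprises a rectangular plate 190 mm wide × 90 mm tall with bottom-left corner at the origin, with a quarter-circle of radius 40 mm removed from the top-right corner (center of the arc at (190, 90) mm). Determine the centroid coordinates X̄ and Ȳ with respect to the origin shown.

X̄ = 88.81 mm, Ȳ = 42.78 mm

Part | A | x̄ᵢ | ȳᵢ | A·x̄ᵢ | A·ȳᵢ
plate | 17100.00 | 95.00 | 45.00 | 1624500.00 | 769500.00
removed quarter-circle | -1256.64 | 173.02 | 73.02 | -217427.71 | -91764.00
Σ | 15843.36 |  |  | 1407072.29 | 677736.00
X̄ = 1407072.29 / 15843.36 = 88.81 mm
Ȳ = 677736.00 / 15843.36 = 42.78 mm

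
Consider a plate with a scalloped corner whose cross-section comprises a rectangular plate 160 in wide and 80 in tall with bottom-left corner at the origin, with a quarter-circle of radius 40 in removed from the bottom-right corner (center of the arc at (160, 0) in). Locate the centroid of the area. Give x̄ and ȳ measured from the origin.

Part | A | x̄ᵢ | ȳᵢ | A·x̄ᵢ | A·ȳᵢ
plate | 12800.00 | 80.00 | 40.00 | 1024000.00 | 512000.00
removed quarter-circle | -1256.64 | 143.02 | 16.98 | -179728.60 | -21333.33
Σ | 11543.36 |  |  | 844271.40 | 490666.67
x̄ = 844271.40 / 11543.36 = 73.14 in
ȳ = 490666.67 / 11543.36 = 42.51 in

x̄ = 73.14 in, ȳ = 42.51 in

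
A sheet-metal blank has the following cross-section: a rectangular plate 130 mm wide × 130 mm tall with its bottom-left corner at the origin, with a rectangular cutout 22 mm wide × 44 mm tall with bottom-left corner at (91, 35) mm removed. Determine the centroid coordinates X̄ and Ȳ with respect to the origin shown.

Part | A | x̄ᵢ | ȳᵢ | A·x̄ᵢ | A·ȳᵢ
plate | 16900.00 | 65.00 | 65.00 | 1098500.00 | 1098500.00
hole | -968.00 | 102.00 | 57.00 | -98736.00 | -55176.00
Σ | 15932.00 |  |  | 999764.00 | 1043324.00
X̄ = 999764.00 / 15932.00 = 62.75 mm
Ȳ = 1043324.00 / 15932.00 = 65.49 mm

X̄ = 62.75 mm, Ȳ = 65.49 mm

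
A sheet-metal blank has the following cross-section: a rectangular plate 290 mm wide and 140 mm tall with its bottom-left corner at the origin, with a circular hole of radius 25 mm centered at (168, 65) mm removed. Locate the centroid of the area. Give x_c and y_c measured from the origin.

x_c = 143.83 mm, y_c = 70.25 mm

Part | A | x̄ᵢ | ȳᵢ | A·x̄ᵢ | A·ȳᵢ
plate | 40600.00 | 145.00 | 70.00 | 5887000.00 | 2842000.00
hole | -1963.50 | 168.00 | 65.00 | -329867.23 | -127627.20
Σ | 38636.50 |  |  | 5557132.77 | 2714372.80
x_c = 5557132.77 / 38636.50 = 143.83 mm
y_c = 2714372.80 / 38636.50 = 70.25 mm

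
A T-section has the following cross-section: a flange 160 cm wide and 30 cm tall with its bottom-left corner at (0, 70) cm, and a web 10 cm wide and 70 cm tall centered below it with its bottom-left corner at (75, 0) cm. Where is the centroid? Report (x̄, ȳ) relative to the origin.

web: A = 10 × 70 = 700.00, centroid at (80.00, 35.00).
flange: A = 160 × 30 = 4800.00, centroid at (80.00, 85.00).
ΣA = 5500.00 cm², ΣAx̄ = 440000.00 cm³, ΣAȳ = 432500.00 cm³.
x̄ = 440000.00/5500.00 = 80.00 cm; ȳ = 432500.00/5500.00 = 78.64 cm.

x̄ = 80.00 cm, ȳ = 78.64 cm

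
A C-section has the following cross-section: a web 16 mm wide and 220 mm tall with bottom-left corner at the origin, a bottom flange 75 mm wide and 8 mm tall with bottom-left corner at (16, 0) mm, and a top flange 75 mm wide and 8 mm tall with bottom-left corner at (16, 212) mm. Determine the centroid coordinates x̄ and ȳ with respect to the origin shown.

web: A = 16 × 220 = 3520.00, centroid at (8.00, 110.00).
bottom flange: A = 75 × 8 = 600.00, centroid at (53.50, 4.00).
top flange: A = 75 × 8 = 600.00, centroid at (53.50, 216.00).
ΣA = 4720.00 mm²
ΣAx̄ = (3520.00)(8.00) + (600.00)(53.50) + (600.00)(53.50) = 92360.00 mm³
ΣAȳ = (3520.00)(110.00) + (600.00)(4.00) + (600.00)(216.00) = 519200.00 mm³
x̄ = 92360.00 / 4720.00 = 19.57 mm
ȳ = 519200.00 / 4720.00 = 110.00 mm

x̄ = 19.57 mm, ȳ = 110.00 mm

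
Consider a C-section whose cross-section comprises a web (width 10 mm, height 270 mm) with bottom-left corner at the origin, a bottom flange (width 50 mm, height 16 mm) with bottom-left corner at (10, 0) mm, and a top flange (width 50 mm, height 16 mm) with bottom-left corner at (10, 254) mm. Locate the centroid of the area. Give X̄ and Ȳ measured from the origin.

X̄ = 16.16 mm, Ȳ = 135.00 mm

web: A = 10 × 270 = 2700.00, centroid at (5.00, 135.00).
bottom flange: A = 50 × 16 = 800.00, centroid at (35.00, 8.00).
top flange: A = 50 × 16 = 800.00, centroid at (35.00, 262.00).
ΣA = 4300.00 mm², ΣAX̄ = 69500.00 mm³, ΣAȲ = 580500.00 mm³.
X̄ = 69500.00/4300.00 = 16.16 mm; Ȳ = 580500.00/4300.00 = 135.00 mm.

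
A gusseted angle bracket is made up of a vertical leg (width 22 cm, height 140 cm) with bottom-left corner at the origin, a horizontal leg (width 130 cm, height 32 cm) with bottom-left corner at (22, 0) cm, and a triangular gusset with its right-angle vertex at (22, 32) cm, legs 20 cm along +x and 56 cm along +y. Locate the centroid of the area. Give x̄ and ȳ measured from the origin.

x̄ = 52.80 cm, ȳ = 39.81 cm

Part | A | x̄ᵢ | ȳᵢ | A·x̄ᵢ | A·ȳᵢ
vertical leg | 3080.00 | 11.00 | 70.00 | 33880.00 | 215600.00
horizontal leg | 4160.00 | 87.00 | 16.00 | 361920.00 | 66560.00
gusset | 560.00 | 28.67 | 50.67 | 16053.33 | 28373.33
Σ | 7800.00 |  |  | 411853.33 | 310533.33
x̄ = 411853.33 / 7800.00 = 52.80 cm
ȳ = 310533.33 / 7800.00 = 39.81 cm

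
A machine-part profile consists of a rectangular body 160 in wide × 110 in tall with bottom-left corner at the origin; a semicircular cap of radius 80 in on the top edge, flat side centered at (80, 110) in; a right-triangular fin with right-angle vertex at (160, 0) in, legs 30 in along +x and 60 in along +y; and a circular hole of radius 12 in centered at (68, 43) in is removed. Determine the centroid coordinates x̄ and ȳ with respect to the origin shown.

rectangular body: A = 160 × 110 = 17600.00, centroid at (80.00, 55.00).
semicircular top: A = ½π·80² = 10053.10, centroid at (80.00, 143.95).
triangular fin: A = ½·30·60 = 900.00, centroid at (170.00, 20.00).
hole: A = −π·12² = -452.39, centroid at (68.00, 43.00).
ΣA = 28100.71 in²
ΣAx̄ = (17600.00)(80.00) + (10053.10)(80.00) + (900.00)(170.00) + (-452.39)(68.00) = 2334485.24 in³
ΣAȳ = (17600.00)(55.00) + (10053.10)(143.95) + (900.00)(20.00) + (-452.39)(43.00) = 2413721.21 in³
x̄ = 2334485.24 / 28100.71 = 83.08 in
ȳ = 2413721.21 / 28100.71 = 85.90 in

x̄ = 83.08 in, ȳ = 85.90 in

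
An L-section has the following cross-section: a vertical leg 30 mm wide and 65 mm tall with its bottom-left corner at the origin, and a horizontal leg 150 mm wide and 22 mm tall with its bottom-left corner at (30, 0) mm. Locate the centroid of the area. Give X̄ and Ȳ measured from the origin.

vertical leg: A = 30 × 65 = 1950.00, centroid at (15.00, 32.50).
horizontal leg: A = 150 × 22 = 3300.00, centroid at (105.00, 11.00).
ΣA = 5250.00 mm²
ΣAX̄ = (1950.00)(15.00) + (3300.00)(105.00) = 375750.00 mm³
ΣAȲ = (1950.00)(32.50) + (3300.00)(11.00) = 99675.00 mm³
X̄ = 375750.00 / 5250.00 = 71.57 mm
Ȳ = 99675.00 / 5250.00 = 18.99 mm

X̄ = 71.57 mm, Ȳ = 18.99 mm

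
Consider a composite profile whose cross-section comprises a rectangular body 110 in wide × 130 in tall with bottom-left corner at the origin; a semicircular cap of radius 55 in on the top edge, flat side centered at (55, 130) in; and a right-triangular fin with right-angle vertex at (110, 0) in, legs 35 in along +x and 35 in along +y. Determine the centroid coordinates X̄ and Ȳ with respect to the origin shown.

X̄ = 57.08 in, Ȳ = 84.69 in

Part | A | x̄ᵢ | ȳᵢ | A·x̄ᵢ | A·ȳᵢ
rectangular body | 14300.00 | 55.00 | 65.00 | 786500.00 | 929500.00
semicircular top | 4751.66 | 55.00 | 153.34 | 261341.24 | 728632.32
triangular fin | 612.50 | 121.67 | 11.67 | 74520.83 | 7145.83
Σ | 19664.16 |  |  | 1122362.07 | 1665278.16
X̄ = 1122362.07 / 19664.16 = 57.08 in
Ȳ = 1665278.16 / 19664.16 = 84.69 in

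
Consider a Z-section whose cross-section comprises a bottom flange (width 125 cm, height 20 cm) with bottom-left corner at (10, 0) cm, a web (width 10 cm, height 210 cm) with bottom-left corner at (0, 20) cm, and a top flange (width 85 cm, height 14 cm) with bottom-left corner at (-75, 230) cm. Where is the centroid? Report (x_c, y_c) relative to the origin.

x_c = 26.44 cm, y_c = 98.36 cm

bottom flange: A = 125 × 20 = 2500.00, centroid at (72.50, 10.00).
web: A = 10 × 210 = 2100.00, centroid at (5.00, 125.00).
top flange: A = 85 × 14 = 1190.00, centroid at (-32.50, 237.00).
ΣA = 5790.00 cm², ΣAx_c = 153075.00 cm³, ΣAy_c = 569530.00 cm³.
x_c = 153075.00/5790.00 = 26.44 cm; y_c = 569530.00/5790.00 = 98.36 cm.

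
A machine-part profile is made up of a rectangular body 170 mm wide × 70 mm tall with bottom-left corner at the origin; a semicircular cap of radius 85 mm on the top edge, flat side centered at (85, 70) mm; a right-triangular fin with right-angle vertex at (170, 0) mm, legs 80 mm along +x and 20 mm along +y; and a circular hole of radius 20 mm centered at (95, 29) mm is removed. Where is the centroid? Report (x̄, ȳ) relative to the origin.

x̄ = 88.37 mm, ȳ = 69.73 mm

rectangular body: A = 170 × 70 = 11900.00, centroid at (85.00, 35.00).
semicircular top: A = ½π·85² = 11349.00, centroid at (85.00, 106.08).
triangular fin: A = ½·80·20 = 800.00, centroid at (196.67, 6.67).
hole: A = −π·20² = -1256.64, centroid at (95.00, 29.00).
ΣA = 22792.37 mm²
ΣAx̄ = (11900.00)(85.00) + (11349.00)(85.00) + (800.00)(196.67) + (-1256.64)(95.00) = 2014118.11 mm³
ΣAȳ = (11900.00)(35.00) + (11349.00)(106.08) + (800.00)(6.67) + (-1256.64)(29.00) = 1589237.77 mm³
x̄ = 2014118.11 / 22792.37 = 88.37 mm
ȳ = 1589237.77 / 22792.37 = 69.73 mm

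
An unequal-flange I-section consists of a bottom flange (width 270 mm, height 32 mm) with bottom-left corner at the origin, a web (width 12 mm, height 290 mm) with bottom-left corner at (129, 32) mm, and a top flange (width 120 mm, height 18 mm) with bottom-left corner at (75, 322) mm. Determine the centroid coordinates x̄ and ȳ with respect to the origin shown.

bottom flange: A = 270 × 32 = 8640.00, centroid at (135.00, 16.00).
web: A = 12 × 290 = 3480.00, centroid at (135.00, 177.00).
top flange: A = 120 × 18 = 2160.00, centroid at (135.00, 331.00).
ΣA = 14280.00 mm², ΣAx̄ = 1927800.00 mm³, ΣAȳ = 1469160.00 mm³.
x̄ = 1927800.00/14280.00 = 135.00 mm; ȳ = 1469160.00/14280.00 = 102.88 mm.

x̄ = 135.00 mm, ȳ = 102.88 mm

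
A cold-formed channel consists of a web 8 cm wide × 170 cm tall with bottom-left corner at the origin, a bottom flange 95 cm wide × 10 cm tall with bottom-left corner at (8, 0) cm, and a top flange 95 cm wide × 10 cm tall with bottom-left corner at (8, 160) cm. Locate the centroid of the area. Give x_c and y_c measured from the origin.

web: A = 8 × 170 = 1360.00, centroid at (4.00, 85.00).
bottom flange: A = 95 × 10 = 950.00, centroid at (55.50, 5.00).
top flange: A = 95 × 10 = 950.00, centroid at (55.50, 165.00).
ΣA = 3260.00 cm², ΣAx_c = 110890.00 cm³, ΣAy_c = 277100.00 cm³.
x_c = 110890.00/3260.00 = 34.02 cm; y_c = 277100.00/3260.00 = 85.00 cm.

x_c = 34.02 cm, y_c = 85.00 cm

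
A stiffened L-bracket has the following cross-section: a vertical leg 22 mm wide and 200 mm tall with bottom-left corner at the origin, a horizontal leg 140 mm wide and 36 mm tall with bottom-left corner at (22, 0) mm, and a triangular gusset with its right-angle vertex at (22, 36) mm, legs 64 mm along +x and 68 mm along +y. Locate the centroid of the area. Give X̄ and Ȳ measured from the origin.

vertical leg: A = 22 × 200 = 4400.00, centroid at (11.00, 100.00).
horizontal leg: A = 140 × 36 = 5040.00, centroid at (92.00, 18.00).
gusset: A = ½·64·68 = 2176.00, centroid at (43.33, 58.67).
ΣA = 11616.00 mm²
ΣAX̄ = (4400.00)(11.00) + (5040.00)(92.00) + (2176.00)(43.33) = 606373.33 mm³
ΣAȲ = (4400.00)(100.00) + (5040.00)(18.00) + (2176.00)(58.67) = 658378.67 mm³
X̄ = 606373.33 / 11616.00 = 52.20 mm
Ȳ = 658378.67 / 11616.00 = 56.68 mm

X̄ = 52.20 mm, Ȳ = 56.68 mm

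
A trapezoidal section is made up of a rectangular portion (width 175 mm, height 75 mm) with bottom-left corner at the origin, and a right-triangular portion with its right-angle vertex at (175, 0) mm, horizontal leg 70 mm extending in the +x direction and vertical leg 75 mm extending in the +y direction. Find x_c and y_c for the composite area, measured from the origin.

x_c = 105.97 mm, y_c = 35.42 mm

rectangular portion: A = 175 × 75 = 13125.00, centroid at (87.50, 37.50).
triangular portion: A = ½·70·75 = 2625.00, centroid at (198.33, 25.00).
ΣA = 15750.00 mm², ΣAx_c = 1669062.50 mm³, ΣAy_c = 557812.50 mm³.
x_c = 1669062.50/15750.00 = 105.97 mm; y_c = 557812.50/15750.00 = 35.42 mm.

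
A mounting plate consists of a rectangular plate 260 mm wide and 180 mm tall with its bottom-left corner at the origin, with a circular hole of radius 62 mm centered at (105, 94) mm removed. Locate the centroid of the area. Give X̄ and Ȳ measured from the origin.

X̄ = 138.69 mm, Ȳ = 88.61 mm

plate: A = 260 × 180 = 46800.00, centroid at (130.00, 90.00).
hole: A = −π·62² = -12076.28, centroid at (105.00, 94.00).
ΣA = 34723.72 mm²
ΣAX̄ = (46800.00)(130.00) + (-12076.28)(105.00) = 4815990.37 mm³
ΣAȲ = (46800.00)(90.00) + (-12076.28)(94.00) = 3076829.48 mm³
X̄ = 4815990.37 / 34723.72 = 138.69 mm
Ȳ = 3076829.48 / 34723.72 = 88.61 mm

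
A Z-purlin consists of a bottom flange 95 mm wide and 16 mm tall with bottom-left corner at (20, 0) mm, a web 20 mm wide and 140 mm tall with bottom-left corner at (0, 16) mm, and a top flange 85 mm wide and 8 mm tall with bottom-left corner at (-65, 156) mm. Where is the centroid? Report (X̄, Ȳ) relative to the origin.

bottom flange: A = 95 × 16 = 1520.00, centroid at (67.50, 8.00).
web: A = 20 × 140 = 2800.00, centroid at (10.00, 86.00).
top flange: A = 85 × 8 = 680.00, centroid at (-22.50, 160.00).
ΣA = 5000.00 mm²
ΣAX̄ = (1520.00)(67.50) + (2800.00)(10.00) + (680.00)(-22.50) = 115300.00 mm³
ΣAȲ = (1520.00)(8.00) + (2800.00)(86.00) + (680.00)(160.00) = 361760.00 mm³
X̄ = 115300.00 / 5000.00 = 23.06 mm
Ȳ = 361760.00 / 5000.00 = 72.35 mm

X̄ = 23.06 mm, Ȳ = 72.35 mm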